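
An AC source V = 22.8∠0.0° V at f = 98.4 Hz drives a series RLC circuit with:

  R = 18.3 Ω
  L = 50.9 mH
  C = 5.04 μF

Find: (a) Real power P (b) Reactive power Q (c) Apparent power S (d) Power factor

Step 1 — Angular frequency: ω = 2π·f = 2π·98.4 = 618.3 rad/s.
Step 2 — Component impedances:
  R: Z = R = 18.3 Ω
  L: Z = jωL = j·618.3·0.0509 = 0 + j31.47 Ω
  C: Z = 1/(jωC) = -j/(ω·C) = 0 - j320.9 Ω
Step 3 — Series combination: Z_total = R + L + C = 18.3 - j289.4 Ω = 290∠-86.4° Ω.
Step 4 — Source phasor: V = 22.8∠0.0° V = 22.8 V.
Step 5 — Current: I = V / Z = 0.00496 + j0.07846 A = 0.07861∠86.4° A.
Step 6 — Complex power: S = V·I* = 0.1131 - j1.789 VA.
Step 7 — Real power: P = Re(S) = 0.1131 W.
Step 8 — Reactive power: Q = Im(S) = -1.789 VAR.
Step 9 — Apparent power: |S| = 1.792 VA.
Step 10 — Power factor: PF = P/|S| = 0.0631 (leading).

(a) P = 0.1131 W  (b) Q = -1.789 VAR  (c) S = 1.792 VA  (d) PF = 0.0631 (leading)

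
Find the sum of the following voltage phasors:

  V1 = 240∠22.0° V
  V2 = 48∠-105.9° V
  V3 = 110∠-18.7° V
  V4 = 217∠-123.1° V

Step 1 — Convert each phasor to rectangular form:
  V1 = 240·(cos(22.0°) + j·sin(22.0°)) = 222.5 + j89.91 V
  V2 = 48·(cos(-105.9°) + j·sin(-105.9°)) = -13.15 - j46.16 V
  V3 = 110·(cos(-18.7°) + j·sin(-18.7°)) = 104.2 - j35.27 V
  V4 = 217·(cos(-123.1°) + j·sin(-123.1°)) = -118.5 - j181.8 V
Step 2 — Sum components: V_total = 195.1 - j173.3 V.
Step 3 — Convert to polar: |V_total| = 260.9 V, ∠V_total = -41.6°.

V_total = 260.9∠-41.6° V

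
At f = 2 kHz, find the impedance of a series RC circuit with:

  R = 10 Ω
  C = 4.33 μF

Step 1 — Angular frequency: ω = 2π·f = 2π·2000 = 1.257e+04 rad/s.
Step 2 — Component impedances:
  R: Z = R = 10 Ω
  C: Z = 1/(jωC) = -j/(ω·C) = 0 - j18.38 Ω
Step 3 — Series combination: Z_total = R + C = 10 - j18.38 Ω = 20.92∠-61.4° Ω.

Z = 10 - j18.38 Ω = 20.92∠-61.4° Ω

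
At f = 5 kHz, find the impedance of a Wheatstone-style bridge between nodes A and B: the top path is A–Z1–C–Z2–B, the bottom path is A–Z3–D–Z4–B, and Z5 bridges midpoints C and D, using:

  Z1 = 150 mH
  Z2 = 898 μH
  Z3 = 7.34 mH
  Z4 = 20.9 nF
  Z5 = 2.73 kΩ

Step 1 — Angular frequency: ω = 2π·f = 2π·5000 = 3.142e+04 rad/s.
Step 2 — Component impedances:
  Z1: Z = jωL = j·3.142e+04·0.15 = 0 + j4712 Ω
  Z2: Z = jωL = j·3.142e+04·0.000898 = 0 + j28.21 Ω
  Z3: Z = jωL = j·3.142e+04·0.00734 = 0 + j230.6 Ω
  Z4: Z = 1/(jωC) = -j/(ω·C) = 0 - j1523 Ω
  Z5: Z = R = 2730 Ω
Step 3 — Bridge requires nodal analysis (the Z5 bridge couples midpoints C and D, so the two paths cannot be reduced to a simple series/parallel combination). Setting node B to ground and injecting 1 A at node A, the 3-node admittance system at A, C, D solves to V_A = Z_AB = 983.7 - j1005 Ω = 1406∠-45.6° Ω.

Z = 983.7 - j1005 Ω = 1406∠-45.6° Ω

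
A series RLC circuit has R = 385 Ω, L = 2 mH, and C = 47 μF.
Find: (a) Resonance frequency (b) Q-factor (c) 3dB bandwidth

Step 1 — Resonance: ω₀ = 1/√(LC) = 1/√(0.002·4.7e-05) = 3262 rad/s.
Step 2 — f₀ = ω₀/(2π) = 519.1 Hz.
Step 3 — Series Q: Q = ω₀L/R = 3262·0.002/385 = 0.01694.
Step 4 — Bandwidth: Δω = ω₀/Q = 1.925e+05 rad/s; BW = Δω/(2π) = 3.064e+04 Hz.

(a) f₀ = 519.1 Hz  (b) Q = 0.01694  (c) BW = 3.064e+04 Hz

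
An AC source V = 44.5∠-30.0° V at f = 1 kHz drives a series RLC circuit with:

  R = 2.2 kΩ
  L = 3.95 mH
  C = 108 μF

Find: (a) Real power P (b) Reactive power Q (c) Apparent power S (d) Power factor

Step 1 — Angular frequency: ω = 2π·f = 2π·1000 = 6283 rad/s.
Step 2 — Component impedances:
  R: Z = R = 2200 Ω
  L: Z = jωL = j·6283·0.00395 = 0 + j24.82 Ω
  C: Z = 1/(jωC) = -j/(ω·C) = 0 - j1.474 Ω
Step 3 — Series combination: Z_total = R + L + C = 2200 + j23.34 Ω = 2200∠0.6° Ω.
Step 4 — Source phasor: V = 44.5∠-30.0° V = 38.54 - j22.25 V.
Step 5 — Current: I = V / Z = 0.01741 - j0.0103 A = 0.02023∠-30.6° A.
Step 6 — Complex power: S = V·I* = 0.9 + j0.00955 VA.
Step 7 — Real power: P = Re(S) = 0.9 W.
Step 8 — Reactive power: Q = Im(S) = 0.00955 VAR.
Step 9 — Apparent power: |S| = 0.9001 VA.
Step 10 — Power factor: PF = P/|S| = 0.9999 (lagging).

(a) P = 0.9 W  (b) Q = 0.00955 VAR  (c) S = 0.9001 VA  (d) PF = 0.9999 (lagging)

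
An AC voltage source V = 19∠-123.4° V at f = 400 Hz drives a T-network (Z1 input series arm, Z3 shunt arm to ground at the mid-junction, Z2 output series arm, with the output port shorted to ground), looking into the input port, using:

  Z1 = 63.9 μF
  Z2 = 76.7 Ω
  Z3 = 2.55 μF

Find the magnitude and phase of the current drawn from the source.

Step 1 — Angular frequency: ω = 2π·f = 2π·400 = 2513 rad/s.
Step 2 — Component impedances:
  Z1: Z = 1/(jωC) = -j/(ω·C) = 0 - j6.227 Ω
  Z2: Z = R = 76.7 Ω
  Z3: Z = 1/(jωC) = -j/(ω·C) = 0 - j156 Ω
Step 3 — With the output port shorted to ground, the output series arm Z2 runs from the junction to ground; the shunt arm Z3 also runs from the junction to ground. They appear in parallel: Z3 || Z2 = 61.77 - j30.37 Ω.
Step 4 — Series with input arm Z1: Z_in = Z1 + (Z3 || Z2) = 61.77 - j36.59 Ω = 71.8∠-30.6° Ω.
Step 5 — Source phasor: V = 19∠-123.4° V = -10.46 - j15.86 V.
Step 6 — Ohm's law: I = V / Z_total = (-10.46 - j15.86) / (61.77 - j36.59) = -0.01274 - j0.2643 A.
Step 7 — Convert to polar: |I| = 0.2646 A, ∠I = -92.8°.

I = 0.2646∠-92.8° A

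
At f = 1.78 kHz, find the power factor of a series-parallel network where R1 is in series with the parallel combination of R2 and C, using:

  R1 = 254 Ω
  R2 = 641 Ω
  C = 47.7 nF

Step 1 — Angular frequency: ω = 2π·f = 2π·1780 = 1.118e+04 rad/s.
Step 2 — Component impedances:
  R1: Z = R = 254 Ω
  R2: Z = R = 641 Ω
  C: Z = 1/(jωC) = -j/(ω·C) = 0 - j1874 Ω
Step 3 — Parallel branch: R2 || C = 1/(1/R2 + 1/C) = 573.9 - j196.2 Ω.
Step 4 — Series with R1: Z_total = R1 + (R2 || C) = 827.9 - j196.2 Ω = 850.8∠-13.3° Ω.
Step 5 — Power factor: PF = cos(φ) = Re(Z)/|Z| = 827.89/850.83 = 0.973.
Step 6 — Type: Im(Z) = -196.2 ⇒ leading (phase φ = -13.3°).

PF = 0.973 (leading, φ = -13.3°)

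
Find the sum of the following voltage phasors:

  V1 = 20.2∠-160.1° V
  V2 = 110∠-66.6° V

Step 1 — Convert each phasor to rectangular form:
  V1 = 20.2·(cos(-160.1°) + j·sin(-160.1°)) = -18.99 - j6.876 V
  V2 = 110·(cos(-66.6°) + j·sin(-66.6°)) = 43.69 - j101 V
Step 2 — Sum components: V_total = 24.69 - j107.8 V.
Step 3 — Convert to polar: |V_total| = 110.6 V, ∠V_total = -77.1°.

V_total = 110.6∠-77.1° V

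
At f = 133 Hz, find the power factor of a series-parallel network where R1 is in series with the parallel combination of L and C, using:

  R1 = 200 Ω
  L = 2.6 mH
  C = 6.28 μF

Step 1 — Angular frequency: ω = 2π·f = 2π·133 = 835.7 rad/s.
Step 2 — Component impedances:
  R1: Z = R = 200 Ω
  L: Z = jωL = j·835.7·0.0026 = 0 + j2.173 Ω
  C: Z = 1/(jωC) = -j/(ω·C) = 0 - j190.5 Ω
Step 3 — Parallel branch: L || C = 1/(1/L + 1/C) = 0 + j2.198 Ω.
Step 4 — Series with R1: Z_total = R1 + (L || C) = 200 + j2.198 Ω = 200∠0.6° Ω.
Step 5 — Power factor: PF = cos(φ) = Re(Z)/|Z| = 200/200.012 = 0.9999.
Step 6 — Type: Im(Z) = 2.198 ⇒ lagging (phase φ = 0.6°).

PF = 0.9999 (lagging, φ = 0.6°)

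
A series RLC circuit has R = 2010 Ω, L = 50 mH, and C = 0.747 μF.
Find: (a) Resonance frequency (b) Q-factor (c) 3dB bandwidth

Step 1 — Resonance: ω₀ = 1/√(LC) = 1/√(0.05·7.47e-07) = 5174 rad/s.
Step 2 — f₀ = ω₀/(2π) = 823.5 Hz.
Step 3 — Series Q: Q = ω₀L/R = 5174·0.05/2010 = 0.1287.
Step 4 — Bandwidth: Δω = ω₀/Q = 4.02e+04 rad/s; BW = Δω/(2π) = 6398 Hz.

(a) f₀ = 823.5 Hz  (b) Q = 0.1287  (c) BW = 6398 Hz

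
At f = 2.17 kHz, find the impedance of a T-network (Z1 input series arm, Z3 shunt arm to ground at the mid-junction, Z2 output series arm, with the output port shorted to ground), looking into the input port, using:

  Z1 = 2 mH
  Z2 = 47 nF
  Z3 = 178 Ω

Step 1 — Angular frequency: ω = 2π·f = 2π·2170 = 1.363e+04 rad/s.
Step 2 — Component impedances:
  Z1: Z = jωL = j·1.363e+04·0.002 = 0 + j27.27 Ω
  Z2: Z = 1/(jωC) = -j/(ω·C) = 0 - j1560 Ω
  Z3: Z = R = 178 Ω
Step 3 — With the output port shorted to ground, the output series arm Z2 runs from the junction to ground; the shunt arm Z3 also runs from the junction to ground. They appear in parallel: Z3 || Z2 = 175.7 - j20.04 Ω.
Step 4 — Series with input arm Z1: Z_in = Z1 + (Z3 || Z2) = 175.7 + j7.226 Ω = 175.9∠2.4° Ω.

Z = 175.7 + j7.226 Ω = 175.9∠2.4° Ω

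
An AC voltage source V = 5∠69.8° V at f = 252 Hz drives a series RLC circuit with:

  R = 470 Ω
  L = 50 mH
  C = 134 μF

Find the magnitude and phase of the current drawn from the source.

Step 1 — Angular frequency: ω = 2π·f = 2π·252 = 1583 rad/s.
Step 2 — Component impedances:
  R: Z = R = 470 Ω
  L: Z = jωL = j·1583·0.05 = 0 + j79.17 Ω
  C: Z = 1/(jωC) = -j/(ω·C) = 0 - j4.713 Ω
Step 3 — Series combination: Z_total = R + L + C = 470 + j74.45 Ω = 475.9∠9.0° Ω.
Step 4 — Source phasor: V = 5∠69.8° V = 1.726 + j4.692 V.
Step 5 — Ohm's law: I = V / Z_total = (1.726 + j4.692) / (470 + j74.45) = 0.005126 + j0.009172 A.
Step 6 — Convert to polar: |I| = 0.01051 A, ∠I = 60.8°.

I = 0.01051∠60.8° A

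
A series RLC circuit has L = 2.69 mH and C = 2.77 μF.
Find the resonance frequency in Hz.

Step 1 — Resonance condition Im(Z)=0 gives ω₀ = 1/√(LC).
Step 2 — ω₀ = 1/√(0.00269·2.77e-06) = 1.158e+04 rad/s.
Step 3 — f₀ = ω₀/(2π) = 1844 Hz.

f₀ = 1844 Hz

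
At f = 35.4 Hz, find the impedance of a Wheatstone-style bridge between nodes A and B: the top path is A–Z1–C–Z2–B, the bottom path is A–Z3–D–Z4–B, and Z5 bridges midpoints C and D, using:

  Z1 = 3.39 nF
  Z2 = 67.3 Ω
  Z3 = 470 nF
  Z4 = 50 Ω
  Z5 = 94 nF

Step 1 — Angular frequency: ω = 2π·f = 2π·35.4 = 222.4 rad/s.
Step 2 — Component impedances:
  Z1: Z = 1/(jωC) = -j/(ω·C) = 0 - j1.326e+06 Ω
  Z2: Z = R = 67.3 Ω
  Z3: Z = 1/(jωC) = -j/(ω·C) = 0 - j9566 Ω
  Z4: Z = R = 50 Ω
  Z5: Z = 1/(jωC) = -j/(ω·C) = 0 - j4.783e+04 Ω
Step 3 — Bridge requires nodal analysis (the Z5 bridge couples midpoints C and D, so the two paths cannot be reduced to a simple series/parallel combination). Setting node B to ground and injecting 1 A at node A, the 3-node admittance system at A, C, D solves to V_A = Z_AB = 49.29 - j9497 Ω = 9497∠-89.7° Ω.

Z = 49.29 - j9497 Ω = 9497∠-89.7° Ω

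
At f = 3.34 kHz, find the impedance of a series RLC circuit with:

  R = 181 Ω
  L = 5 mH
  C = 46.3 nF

Step 1 — Angular frequency: ω = 2π·f = 2π·3340 = 2.099e+04 rad/s.
Step 2 — Component impedances:
  R: Z = R = 181 Ω
  L: Z = jωL = j·2.099e+04·0.005 = 0 + j104.9 Ω
  C: Z = 1/(jωC) = -j/(ω·C) = 0 - j1029 Ω
Step 3 — Series combination: Z_total = R + L + C = 181 - j924.3 Ω = 941.8∠-78.9° Ω.

Z = 181 - j924.3 Ω = 941.8∠-78.9° Ω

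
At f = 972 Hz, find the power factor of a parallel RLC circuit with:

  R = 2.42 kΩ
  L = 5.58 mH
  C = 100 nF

Step 1 — Angular frequency: ω = 2π·f = 2π·972 = 6107 rad/s.
Step 2 — Component impedances:
  R: Z = R = 2420 Ω
  L: Z = jωL = j·6107·0.00558 = 0 + j34.08 Ω
  C: Z = 1/(jωC) = -j/(ω·C) = 0 - j1637 Ω
Step 3 — Parallel combination: 1/Z_total = 1/R + 1/L + 1/C; Z_total = 0.5004 + j34.8 Ω = 34.8∠89.2° Ω.
Step 4 — Power factor: PF = cos(φ) = Re(Z)/|Z| = 0.5004/34.8 = 0.01438.
Step 5 — Type: Im(Z) = 34.8 ⇒ lagging (phase φ = 89.2°).

PF = 0.01438 (lagging, φ = 89.2°)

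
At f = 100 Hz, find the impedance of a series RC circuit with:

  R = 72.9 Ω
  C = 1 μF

Step 1 — Angular frequency: ω = 2π·f = 2π·100 = 628.3 rad/s.
Step 2 — Component impedances:
  R: Z = R = 72.9 Ω
  C: Z = 1/(jωC) = -j/(ω·C) = 0 - j1592 Ω
Step 3 — Series combination: Z_total = R + C = 72.9 - j1592 Ω = 1593∠-87.4° Ω.

Z = 72.9 - j1592 Ω = 1593∠-87.4° Ω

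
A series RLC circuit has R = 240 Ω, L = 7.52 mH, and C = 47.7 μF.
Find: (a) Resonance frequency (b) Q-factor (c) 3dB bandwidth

Step 1 — Resonance: ω₀ = 1/√(LC) = 1/√(0.00752·4.77e-05) = 1670 rad/s.
Step 2 — f₀ = ω₀/(2π) = 265.7 Hz.
Step 3 — Series Q: Q = ω₀L/R = 1670·0.00752/240 = 0.05232.
Step 4 — Bandwidth: Δω = ω₀/Q = 3.191e+04 rad/s; BW = Δω/(2π) = 5079 Hz.

(a) f₀ = 265.7 Hz  (b) Q = 0.05232  (c) BW = 5079 Hz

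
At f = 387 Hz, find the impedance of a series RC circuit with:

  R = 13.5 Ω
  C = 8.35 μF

Step 1 — Angular frequency: ω = 2π·f = 2π·387 = 2432 rad/s.
Step 2 — Component impedances:
  R: Z = R = 13.5 Ω
  C: Z = 1/(jωC) = -j/(ω·C) = 0 - j49.25 Ω
Step 3 — Series combination: Z_total = R + C = 13.5 - j49.25 Ω = 51.07∠-74.7° Ω.

Z = 13.5 - j49.25 Ω = 51.07∠-74.7° Ω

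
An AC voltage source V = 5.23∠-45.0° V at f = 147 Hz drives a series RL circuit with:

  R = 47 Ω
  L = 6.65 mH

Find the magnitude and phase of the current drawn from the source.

Step 1 — Angular frequency: ω = 2π·f = 2π·147 = 923.6 rad/s.
Step 2 — Component impedances:
  R: Z = R = 47 Ω
  L: Z = jωL = j·923.6·0.00665 = 0 + j6.142 Ω
Step 3 — Series combination: Z_total = R + L = 47 + j6.142 Ω = 47.4∠7.4° Ω.
Step 4 — Source phasor: V = 5.23∠-45.0° V = 3.698 - j3.698 V.
Step 5 — Ohm's law: I = V / Z_total = (3.698 - j3.698) / (47 + j6.142) = 0.06725 - j0.08747 A.
Step 6 — Convert to polar: |I| = 0.1103 A, ∠I = -52.4°.

I = 0.1103∠-52.4° A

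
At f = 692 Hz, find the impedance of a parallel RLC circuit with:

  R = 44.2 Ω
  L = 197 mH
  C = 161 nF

Step 1 — Angular frequency: ω = 2π·f = 2π·692 = 4348 rad/s.
Step 2 — Component impedances:
  R: Z = R = 44.2 Ω
  L: Z = jωL = j·4348·0.197 = 0 + j856.5 Ω
  C: Z = 1/(jωC) = -j/(ω·C) = 0 - j1429 Ω
Step 3 — Parallel combination: 1/Z_total = 1/R + 1/L + 1/C; Z_total = 44.18 + j0.9128 Ω = 44.19∠1.2° Ω.

Z = 44.18 + j0.9128 Ω = 44.19∠1.2° Ω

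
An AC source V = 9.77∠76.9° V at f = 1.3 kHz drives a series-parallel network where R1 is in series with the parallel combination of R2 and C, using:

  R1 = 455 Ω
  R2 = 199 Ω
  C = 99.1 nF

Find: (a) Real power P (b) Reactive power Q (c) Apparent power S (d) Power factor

Step 1 — Angular frequency: ω = 2π·f = 2π·1300 = 8168 rad/s.
Step 2 — Component impedances:
  R1: Z = R = 455 Ω
  R2: Z = R = 199 Ω
  C: Z = 1/(jωC) = -j/(ω·C) = 0 - j1235 Ω
Step 3 — Parallel branch: R2 || C = 1/(1/R2 + 1/C) = 194 - j31.24 Ω.
Step 4 — Series with R1: Z_total = R1 + (R2 || C) = 649 - j31.24 Ω = 649.7∠-2.8° Ω.
Step 5 — Source phasor: V = 9.77∠76.9° V = 2.214 + j9.516 V.
Step 6 — Current: I = V / Z = 0.0027 + j0.01479 A = 0.01504∠79.7° A.
Step 7 — Complex power: S = V·I* = 0.1467 - j0.007065 VA.
Step 8 — Real power: P = Re(S) = 0.1467 W.
Step 9 — Reactive power: Q = Im(S) = -0.007065 VAR.
Step 10 — Apparent power: |S| = 0.1469 VA.
Step 11 — Power factor: PF = P/|S| = 0.9988 (leading).

(a) P = 0.1467 W  (b) Q = -0.007065 VAR  (c) S = 0.1469 VA  (d) PF = 0.9988 (leading)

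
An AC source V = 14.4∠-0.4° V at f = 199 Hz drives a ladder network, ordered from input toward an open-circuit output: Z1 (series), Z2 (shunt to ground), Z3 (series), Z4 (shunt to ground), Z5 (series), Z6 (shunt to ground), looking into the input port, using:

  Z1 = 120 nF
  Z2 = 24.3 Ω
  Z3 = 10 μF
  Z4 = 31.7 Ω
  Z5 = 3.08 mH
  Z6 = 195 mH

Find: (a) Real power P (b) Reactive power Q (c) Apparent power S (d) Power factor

Step 1 — Angular frequency: ω = 2π·f = 2π·199 = 1250 rad/s.
Step 2 — Component impedances:
  Z1: Z = 1/(jωC) = -j/(ω·C) = 0 - j6665 Ω
  Z2: Z = R = 24.3 Ω
  Z3: Z = 1/(jωC) = -j/(ω·C) = 0 - j79.98 Ω
  Z4: Z = R = 31.7 Ω
  Z5: Z = jωL = j·1250·0.00308 = 0 + j3.851 Ω
  Z6: Z = jωL = j·1250·0.195 = 0 + j243.8 Ω
Step 3 — Ladder network (open output): work backward from the far end, alternating series and parallel combinations. Z_in = 20.6 - j6670 Ω = 6670∠-89.8° Ω.
Step 4 — Source phasor: V = 14.4∠-0.4° V = 14.4 - j0.1005 V.
Step 5 — Current: I = V / Z = 2.174e-05 + j0.002159 A = 0.002159∠89.4° A.
Step 6 — Complex power: S = V·I* = 9.601e-05 - j0.03109 VA.
Step 7 — Real power: P = Re(S) = 9.601e-05 W.
Step 8 — Reactive power: Q = Im(S) = -0.03109 VAR.
Step 9 — Apparent power: |S| = 0.03109 VA.
Step 10 — Power factor: PF = P/|S| = 0.003088 (leading).

(a) P = 9.601e-05 W  (b) Q = -0.03109 VAR  (c) S = 0.03109 VA  (d) PF = 0.003088 (leading)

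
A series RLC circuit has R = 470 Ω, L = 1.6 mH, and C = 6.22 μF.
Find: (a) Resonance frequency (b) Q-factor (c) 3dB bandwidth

Step 1 — Resonance: ω₀ = 1/√(LC) = 1/√(0.0016·6.22e-06) = 1.002e+04 rad/s.
Step 2 — f₀ = ω₀/(2π) = 1595 Hz.
Step 3 — Series Q: Q = ω₀L/R = 1.002e+04·0.0016/470 = 0.03412.
Step 4 — Bandwidth: Δω = ω₀/Q = 2.937e+05 rad/s; BW = Δω/(2π) = 4.675e+04 Hz.

(a) f₀ = 1595 Hz  (b) Q = 0.03412  (c) BW = 4.675e+04 Hz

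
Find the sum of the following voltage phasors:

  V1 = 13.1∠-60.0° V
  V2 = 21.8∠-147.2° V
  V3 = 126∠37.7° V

Step 1 — Convert each phasor to rectangular form:
  V1 = 13.1·(cos(-60.0°) + j·sin(-60.0°)) = 6.55 - j11.34 V
  V2 = 21.8·(cos(-147.2°) + j·sin(-147.2°)) = -18.32 - j11.81 V
  V3 = 126·(cos(37.7°) + j·sin(37.7°)) = 99.69 + j77.05 V
Step 2 — Sum components: V_total = 87.92 + j53.9 V.
Step 3 — Convert to polar: |V_total| = 103.1 V, ∠V_total = 31.5°.

V_total = 103.1∠31.5° V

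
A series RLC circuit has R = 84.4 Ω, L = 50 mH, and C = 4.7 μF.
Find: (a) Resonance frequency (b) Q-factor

Step 1 — Resonance condition Im(Z)=0 gives ω₀ = 1/√(LC).
Step 2 — ω₀ = 1/√(0.05·4.7e-06) = 2063 rad/s.
Step 3 — f₀ = ω₀/(2π) = 328.3 Hz.
Step 4 — Series Q: Q = ω₀L/R = 2063·0.05/84.4 = 1.222.

(a) f₀ = 328.3 Hz  (b) Q = 1.222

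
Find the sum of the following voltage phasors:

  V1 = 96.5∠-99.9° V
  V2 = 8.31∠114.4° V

Step 1 — Convert each phasor to rectangular form:
  V1 = 96.5·(cos(-99.9°) + j·sin(-99.9°)) = -16.59 - j95.06 V
  V2 = 8.31·(cos(114.4°) + j·sin(114.4°)) = -3.433 + j7.568 V
Step 2 — Sum components: V_total = -20.02 - j87.5 V.
Step 3 — Convert to polar: |V_total| = 89.76 V, ∠V_total = -102.9°.

V_total = 89.76∠-102.9° V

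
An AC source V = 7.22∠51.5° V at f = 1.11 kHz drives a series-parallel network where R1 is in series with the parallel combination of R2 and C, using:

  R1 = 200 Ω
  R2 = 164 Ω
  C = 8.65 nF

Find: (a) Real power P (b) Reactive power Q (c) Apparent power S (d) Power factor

Step 1 — Angular frequency: ω = 2π·f = 2π·1110 = 6974 rad/s.
Step 2 — Component impedances:
  R1: Z = R = 200 Ω
  R2: Z = R = 164 Ω
  C: Z = 1/(jωC) = -j/(ω·C) = 0 - j1.658e+04 Ω
Step 3 — Parallel branch: R2 || C = 1/(1/R2 + 1/C) = 164 - j1.622 Ω.
Step 4 — Series with R1: Z_total = R1 + (R2 || C) = 364 - j1.622 Ω = 364∠-0.3° Ω.
Step 5 — Source phasor: V = 7.22∠51.5° V = 4.495 + j5.65 V.
Step 6 — Current: I = V / Z = 0.01228 + j0.01558 A = 0.01984∠51.8° A.
Step 7 — Complex power: S = V·I* = 0.1432 - j0.0006384 VA.
Step 8 — Real power: P = Re(S) = 0.1432 W.
Step 9 — Reactive power: Q = Im(S) = -0.0006384 VAR.
Step 10 — Apparent power: |S| = 0.1432 VA.
Step 11 — Power factor: PF = P/|S| = 1 (leading).

(a) P = 0.1432 W  (b) Q = -0.0006384 VAR  (c) S = 0.1432 VA  (d) PF = 1 (leading)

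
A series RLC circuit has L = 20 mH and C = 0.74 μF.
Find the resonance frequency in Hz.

Step 1 — Resonance condition Im(Z)=0 gives ω₀ = 1/√(LC).
Step 2 — ω₀ = 1/√(0.02·7.4e-07) = 8220 rad/s.
Step 3 — f₀ = ω₀/(2π) = 1308 Hz.

f₀ = 1308 Hz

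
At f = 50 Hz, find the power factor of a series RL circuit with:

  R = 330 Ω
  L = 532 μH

Step 1 — Angular frequency: ω = 2π·f = 2π·50 = 314.2 rad/s.
Step 2 — Component impedances:
  R: Z = R = 330 Ω
  L: Z = jωL = j·314.2·0.000532 = 0 + j0.1671 Ω
Step 3 — Series combination: Z_total = R + L = 330 + j0.1671 Ω = 330∠0.0° Ω.
Step 4 — Power factor: PF = cos(φ) = Re(Z)/|Z| = 330/330 = 1.
Step 5 — Type: Im(Z) = 0.1671 ⇒ lagging (phase φ = 0.0°).

PF = 1 (lagging, φ = 0.0°)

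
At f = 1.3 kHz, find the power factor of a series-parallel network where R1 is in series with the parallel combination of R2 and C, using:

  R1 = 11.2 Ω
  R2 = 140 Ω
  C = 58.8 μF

Step 1 — Angular frequency: ω = 2π·f = 2π·1300 = 8168 rad/s.
Step 2 — Component impedances:
  R1: Z = R = 11.2 Ω
  R2: Z = R = 140 Ω
  C: Z = 1/(jωC) = -j/(ω·C) = 0 - j2.082 Ω
Step 3 — Parallel branch: R2 || C = 1/(1/R2 + 1/C) = 0.03096 - j2.082 Ω.
Step 4 — Series with R1: Z_total = R1 + (R2 || C) = 11.23 - j2.082 Ω = 11.42∠-10.5° Ω.
Step 5 — Power factor: PF = cos(φ) = Re(Z)/|Z| = 11.231/11.422 = 0.9833.
Step 6 — Type: Im(Z) = -2.082 ⇒ leading (phase φ = -10.5°).

PF = 0.9833 (leading, φ = -10.5°)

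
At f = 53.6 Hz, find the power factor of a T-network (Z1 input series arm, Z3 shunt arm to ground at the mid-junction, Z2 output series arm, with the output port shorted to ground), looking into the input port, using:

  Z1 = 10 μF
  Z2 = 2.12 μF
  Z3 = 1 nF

Step 1 — Angular frequency: ω = 2π·f = 2π·53.6 = 336.8 rad/s.
Step 2 — Component impedances:
  Z1: Z = 1/(jωC) = -j/(ω·C) = 0 - j296.9 Ω
  Z2: Z = 1/(jωC) = -j/(ω·C) = 0 - j1401 Ω
  Z3: Z = 1/(jωC) = -j/(ω·C) = 0 - j2.969e+06 Ω
Step 3 — With the output port shorted to ground, the output series arm Z2 runs from the junction to ground; the shunt arm Z3 also runs from the junction to ground. They appear in parallel: Z3 || Z2 = 0 - j1400 Ω.
Step 4 — Series with input arm Z1: Z_in = Z1 + (Z3 || Z2) = 0 - j1697 Ω = 1697∠-90.0° Ω.
Step 5 — Power factor: PF = cos(φ) = Re(Z)/|Z| = 0/1697 = 0.
Step 6 — Type: Im(Z) = -1697 ⇒ leading (phase φ = -90.0°).

PF = 0 (leading, φ = -90.0°)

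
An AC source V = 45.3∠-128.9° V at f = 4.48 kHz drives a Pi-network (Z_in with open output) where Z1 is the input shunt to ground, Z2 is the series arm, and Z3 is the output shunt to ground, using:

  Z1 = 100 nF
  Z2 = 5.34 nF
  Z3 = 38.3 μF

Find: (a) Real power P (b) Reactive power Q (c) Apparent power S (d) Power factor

Step 1 — Angular frequency: ω = 2π·f = 2π·4480 = 2.815e+04 rad/s.
Step 2 — Component impedances:
  Z1: Z = 1/(jωC) = -j/(ω·C) = 0 - j355.3 Ω
  Z2: Z = 1/(jωC) = -j/(ω·C) = 0 - j6653 Ω
  Z3: Z = 1/(jωC) = -j/(ω·C) = 0 - j0.9276 Ω
Step 3 — With open output, the series arm Z2 and the output shunt Z3 appear in series to ground: Z2 + Z3 = 0 - j6654 Ω.
Step 4 — Parallel with input shunt Z1: Z_in = Z1 || (Z2 + Z3) = 0 - j337.2 Ω = 337.2∠-90.0° Ω.
Step 5 — Source phasor: V = 45.3∠-128.9° V = -28.45 - j35.25 V.
Step 6 — Current: I = V / Z = 0.1045 - j0.08435 A = 0.1343∠-38.9° A.
Step 7 — Complex power: S = V·I* = 0 - j6.085 VA.
Step 8 — Real power: P = Re(S) = 0 W.
Step 9 — Reactive power: Q = Im(S) = -6.085 VAR.
Step 10 — Apparent power: |S| = 6.085 VA.
Step 11 — Power factor: PF = P/|S| = 0 (leading).

(a) P = 0 W  (b) Q = -6.085 VAR  (c) S = 6.085 VA  (d) PF = 0 (leading)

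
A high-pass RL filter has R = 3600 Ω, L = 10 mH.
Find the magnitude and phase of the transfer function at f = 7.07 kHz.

Step 1 — Angular frequency: ω = 2π·7070 = 4.442e+04 rad/s.
Step 2 — Transfer function: H(jω) = jωL/(R + jωL).
Step 3 — Numerator jωL = j·444.2; denominator R + jωL = 3600 + j444.2.
Step 4 — H = 0.015 + j0.1215.
Step 5 — Magnitude: |H| = 0.1225 (-18.2 dB); phase: φ = 83.0°.

|H| = 0.1225 (-18.2 dB), φ = 83.0°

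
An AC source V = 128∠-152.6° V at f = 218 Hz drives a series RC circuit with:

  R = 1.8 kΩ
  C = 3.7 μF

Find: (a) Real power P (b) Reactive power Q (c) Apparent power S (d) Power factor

Step 1 — Angular frequency: ω = 2π·f = 2π·218 = 1370 rad/s.
Step 2 — Component impedances:
  R: Z = R = 1800 Ω
  C: Z = 1/(jωC) = -j/(ω·C) = 0 - j197.3 Ω
Step 3 — Series combination: Z_total = R + C = 1800 - j197.3 Ω = 1811∠-6.3° Ω.
Step 4 — Source phasor: V = 128∠-152.6° V = -113.6 - j58.91 V.
Step 5 — Current: I = V / Z = -0.05884 - j0.03918 A = 0.07069∠-146.3° A.
Step 6 — Complex power: S = V·I* = 8.994 - j0.9859 VA.
Step 7 — Real power: P = Re(S) = 8.994 W.
Step 8 — Reactive power: Q = Im(S) = -0.9859 VAR.
Step 9 — Apparent power: |S| = 9.048 VA.
Step 10 — Power factor: PF = P/|S| = 0.994 (leading).

(a) P = 8.994 W  (b) Q = -0.9859 VAR  (c) S = 9.048 VA  (d) PF = 0.994 (leading)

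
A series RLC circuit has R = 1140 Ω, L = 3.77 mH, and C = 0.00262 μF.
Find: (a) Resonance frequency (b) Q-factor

Step 1 — Resonance condition Im(Z)=0 gives ω₀ = 1/√(LC).
Step 2 — ω₀ = 1/√(0.00377·2.62e-09) = 3.182e+05 rad/s.
Step 3 — f₀ = ω₀/(2π) = 5.064e+04 Hz.
Step 4 — Series Q: Q = ω₀L/R = 3.182e+05·0.00377/1140 = 1.052.

(a) f₀ = 5.064e+04 Hz  (b) Q = 1.052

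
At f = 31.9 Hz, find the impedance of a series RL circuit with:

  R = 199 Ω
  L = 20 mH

Step 1 — Angular frequency: ω = 2π·f = 2π·31.9 = 200.4 rad/s.
Step 2 — Component impedances:
  R: Z = R = 199 Ω
  L: Z = jωL = j·200.4·0.02 = 0 + j4.009 Ω
Step 3 — Series combination: Z_total = R + L = 199 + j4.009 Ω = 199∠1.2° Ω.

Z = 199 + j4.009 Ω = 199∠1.2° Ω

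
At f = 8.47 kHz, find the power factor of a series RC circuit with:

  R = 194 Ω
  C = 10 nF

Step 1 — Angular frequency: ω = 2π·f = 2π·8470 = 5.322e+04 rad/s.
Step 2 — Component impedances:
  R: Z = R = 194 Ω
  C: Z = 1/(jωC) = -j/(ω·C) = 0 - j1879 Ω
Step 3 — Series combination: Z_total = R + C = 194 - j1879 Ω = 1889∠-84.1° Ω.
Step 4 — Power factor: PF = cos(φ) = Re(Z)/|Z| = 194/1889 = 0.1027.
Step 5 — Type: Im(Z) = -1879 ⇒ leading (phase φ = -84.1°).

PF = 0.1027 (leading, φ = -84.1°)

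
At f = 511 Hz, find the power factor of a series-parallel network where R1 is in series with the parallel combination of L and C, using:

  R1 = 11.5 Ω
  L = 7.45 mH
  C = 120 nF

Step 1 — Angular frequency: ω = 2π·f = 2π·511 = 3211 rad/s.
Step 2 — Component impedances:
  R1: Z = R = 11.5 Ω
  L: Z = jωL = j·3211·0.00745 = 0 + j23.92 Ω
  C: Z = 1/(jωC) = -j/(ω·C) = 0 - j2595 Ω
Step 3 — Parallel branch: L || C = 1/(1/L + 1/C) = 0 + j24.14 Ω.
Step 4 — Series with R1: Z_total = R1 + (L || C) = 11.5 + j24.14 Ω = 26.74∠64.5° Ω.
Step 5 — Power factor: PF = cos(φ) = Re(Z)/|Z| = 11.5/26.7413 = 0.43.
Step 6 — Type: Im(Z) = 24.14 ⇒ lagging (phase φ = 64.5°).

PF = 0.43 (lagging, φ = 64.5°)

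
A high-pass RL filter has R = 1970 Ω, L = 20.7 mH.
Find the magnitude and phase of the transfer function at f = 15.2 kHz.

Step 1 — Angular frequency: ω = 2π·1.52e+04 = 9.55e+04 rad/s.
Step 2 — Transfer function: H(jω) = jωL/(R + jωL).
Step 3 — Numerator jωL = j·1977; denominator R + jωL = 1970 + j1977.
Step 4 — H = 0.5018 + j0.5.
Step 5 — Magnitude: |H| = 0.7083 (-3.0 dB); phase: φ = 44.9°.

|H| = 0.7083 (-3.0 dB), φ = 44.9°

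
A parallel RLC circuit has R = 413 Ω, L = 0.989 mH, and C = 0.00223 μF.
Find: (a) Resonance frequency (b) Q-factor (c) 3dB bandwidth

Step 1 — Resonance: ω₀ = 1/√(LC) = 1/√(0.000989·2.23e-09) = 6.734e+05 rad/s.
Step 2 — f₀ = ω₀/(2π) = 1.072e+05 Hz.
Step 3 — Parallel Q: Q = R/(ω₀L) = 413/(6.734e+05·0.000989) = 0.6202.
Step 4 — Bandwidth: Δω = ω₀/Q = 1.086e+06 rad/s; BW = Δω/(2π) = 1.728e+05 Hz.

(a) f₀ = 1.072e+05 Hz  (b) Q = 0.6202  (c) BW = 1.728e+05 Hz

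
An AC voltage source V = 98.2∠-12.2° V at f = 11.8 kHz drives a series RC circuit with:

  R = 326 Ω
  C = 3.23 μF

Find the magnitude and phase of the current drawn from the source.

Step 1 — Angular frequency: ω = 2π·f = 2π·1.18e+04 = 7.414e+04 rad/s.
Step 2 — Component impedances:
  R: Z = R = 326 Ω
  C: Z = 1/(jωC) = -j/(ω·C) = 0 - j4.176 Ω
Step 3 — Series combination: Z_total = R + C = 326 - j4.176 Ω = 326∠-0.7° Ω.
Step 4 — Source phasor: V = 98.2∠-12.2° V = 95.98 - j20.75 V.
Step 5 — Ohm's law: I = V / Z_total = (95.98 - j20.75) / (326 - j4.176) = 0.2952 - j0.05988 A.
Step 6 — Convert to polar: |I| = 0.3012 A, ∠I = -11.5°.

I = 0.3012∠-11.5° A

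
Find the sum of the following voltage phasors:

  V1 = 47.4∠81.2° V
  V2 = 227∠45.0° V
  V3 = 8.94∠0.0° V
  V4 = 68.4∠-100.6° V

Step 1 — Convert each phasor to rectangular form:
  V1 = 47.4·(cos(81.2°) + j·sin(81.2°)) = 7.252 + j46.84 V
  V2 = 227·(cos(45.0°) + j·sin(45.0°)) = 160.5 + j160.5 V
  V3 = 8.94·(cos(0.0°) + j·sin(0.0°)) = 8.94 V
  V4 = 68.4·(cos(-100.6°) + j·sin(-100.6°)) = -12.58 - j67.23 V
Step 2 — Sum components: V_total = 164.1 + j140.1 V.
Step 3 — Convert to polar: |V_total| = 215.8 V, ∠V_total = 40.5°.

V_total = 215.8∠40.5° V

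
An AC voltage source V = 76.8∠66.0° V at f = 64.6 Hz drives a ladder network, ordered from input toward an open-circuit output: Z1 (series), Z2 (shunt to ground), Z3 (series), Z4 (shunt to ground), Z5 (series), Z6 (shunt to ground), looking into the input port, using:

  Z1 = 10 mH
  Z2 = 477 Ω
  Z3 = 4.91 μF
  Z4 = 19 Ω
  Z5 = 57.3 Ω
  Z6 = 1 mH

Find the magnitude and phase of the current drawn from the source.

Step 1 — Angular frequency: ω = 2π·f = 2π·64.6 = 405.9 rad/s.
Step 2 — Component impedances:
  Z1: Z = jωL = j·405.9·0.01 = 0 + j4.059 Ω
  Z2: Z = R = 477 Ω
  Z3: Z = 1/(jωC) = -j/(ω·C) = 0 - j501.8 Ω
  Z4: Z = R = 19 Ω
  Z5: Z = R = 57.3 Ω
  Z6: Z = jωL = j·405.9·0.001 = 0 + j0.4059 Ω
Step 3 — Ladder network (open output): work backward from the far end, alternating series and parallel combinations. Z_in = 250.3 - j227.5 Ω = 338.2∠-42.3° Ω.
Step 4 — Source phasor: V = 76.8∠66.0° V = 31.24 + j70.16 V.
Step 5 — Ohm's law: I = V / Z_total = (31.24 + j70.16) / (250.3 - j227.5) = -0.07115 + j0.2156 A.
Step 6 — Convert to polar: |I| = 0.2271 A, ∠I = 108.3°.

I = 0.2271∠108.3° A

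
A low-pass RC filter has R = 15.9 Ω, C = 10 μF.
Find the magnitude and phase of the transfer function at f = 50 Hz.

Step 1 — Angular frequency: ω = 2π·50 = 314.2 rad/s.
Step 2 — Transfer function: H(jω) = 1/(1 + jωRC).
Step 3 — Denominator: 1 + jωRC = 1 + j·314.2·15.9·1e-05 = 1 + j0.04995.
Step 4 — H = 0.9975 - j0.04983.
Step 5 — Magnitude: |H| = 0.9988 (-0.0 dB); phase: φ = -2.9°.

|H| = 0.9988 (-0.0 dB), φ = -2.9°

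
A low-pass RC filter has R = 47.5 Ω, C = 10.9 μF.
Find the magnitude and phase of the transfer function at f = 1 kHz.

Step 1 — Angular frequency: ω = 2π·1000 = 6283 rad/s.
Step 2 — Transfer function: H(jω) = 1/(1 + jωRC).
Step 3 — Denominator: 1 + jωRC = 1 + j·6283·47.5·1.09e-05 = 1 + j3.253.
Step 4 — H = 0.08634 - j0.2809.
Step 5 — Magnitude: |H| = 0.2938 (-10.6 dB); phase: φ = -72.9°.

|H| = 0.2938 (-10.6 dB), φ = -72.9°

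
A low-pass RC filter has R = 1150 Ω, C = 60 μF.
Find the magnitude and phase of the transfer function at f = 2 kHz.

Step 1 — Angular frequency: ω = 2π·2000 = 1.257e+04 rad/s.
Step 2 — Transfer function: H(jω) = 1/(1 + jωRC).
Step 3 — Denominator: 1 + jωRC = 1 + j·1.257e+04·1150·6e-05 = 1 + j867.1.
Step 4 — H = 1.33e-06 - j0.001153.
Step 5 — Magnitude: |H| = 0.001153 (-58.8 dB); phase: φ = -89.9°.

|H| = 0.001153 (-58.8 dB), φ = -89.9°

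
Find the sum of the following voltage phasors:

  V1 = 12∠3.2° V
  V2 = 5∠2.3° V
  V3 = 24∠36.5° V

Step 1 — Convert each phasor to rectangular form:
  V1 = 12·(cos(3.2°) + j·sin(3.2°)) = 11.98 + j0.6699 V
  V2 = 5·(cos(2.3°) + j·sin(2.3°)) = 4.996 + j0.2007 V
  V3 = 24·(cos(36.5°) + j·sin(36.5°)) = 19.29 + j14.28 V
Step 2 — Sum components: V_total = 36.27 + j15.15 V.
Step 3 — Convert to polar: |V_total| = 39.31 V, ∠V_total = 22.7°.

V_total = 39.31∠22.7° V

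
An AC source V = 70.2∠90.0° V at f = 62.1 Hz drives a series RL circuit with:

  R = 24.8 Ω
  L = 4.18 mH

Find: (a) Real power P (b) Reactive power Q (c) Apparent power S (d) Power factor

Step 1 — Angular frequency: ω = 2π·f = 2π·62.1 = 390.2 rad/s.
Step 2 — Component impedances:
  R: Z = R = 24.8 Ω
  L: Z = jωL = j·390.2·0.00418 = 0 + j1.631 Ω
Step 3 — Series combination: Z_total = R + L = 24.8 + j1.631 Ω = 24.85∠3.8° Ω.
Step 4 — Source phasor: V = 70.2∠90.0° V = 0 + j70.2 V.
Step 5 — Current: I = V / Z = 0.1854 + j2.818 A = 2.825∠86.2° A.
Step 6 — Complex power: S = V·I* = 197.9 + j13.01 VA.
Step 7 — Real power: P = Re(S) = 197.9 W.
Step 8 — Reactive power: Q = Im(S) = 13.01 VAR.
Step 9 — Apparent power: |S| = 198.3 VA.
Step 10 — Power factor: PF = P/|S| = 0.9978 (lagging).

(a) P = 197.9 W  (b) Q = 13.01 VAR  (c) S = 198.3 VA  (d) PF = 0.9978 (lagging)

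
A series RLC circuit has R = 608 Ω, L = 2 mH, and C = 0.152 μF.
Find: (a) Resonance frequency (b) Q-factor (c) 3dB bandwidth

Step 1 — Resonance: ω₀ = 1/√(LC) = 1/√(0.002·1.52e-07) = 5.735e+04 rad/s.
Step 2 — f₀ = ω₀/(2π) = 9128 Hz.
Step 3 — Series Q: Q = ω₀L/R = 5.735e+04·0.002/608 = 0.1887.
Step 4 — Bandwidth: Δω = ω₀/Q = 3.04e+05 rad/s; BW = Δω/(2π) = 4.838e+04 Hz.

(a) f₀ = 9128 Hz  (b) Q = 0.1887  (c) BW = 4.838e+04 Hz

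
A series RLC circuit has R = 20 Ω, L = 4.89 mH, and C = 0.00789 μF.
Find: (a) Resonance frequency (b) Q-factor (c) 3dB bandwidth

Step 1 — Resonance: ω₀ = 1/√(LC) = 1/√(0.00489·7.89e-09) = 1.61e+05 rad/s.
Step 2 — f₀ = ω₀/(2π) = 2.562e+04 Hz.
Step 3 — Series Q: Q = ω₀L/R = 1.61e+05·0.00489/20 = 39.36.
Step 4 — Bandwidth: Δω = ω₀/Q = 4090 rad/s; BW = Δω/(2π) = 650.9 Hz.

(a) f₀ = 2.562e+04 Hz  (b) Q = 39.36  (c) BW = 650.9 Hz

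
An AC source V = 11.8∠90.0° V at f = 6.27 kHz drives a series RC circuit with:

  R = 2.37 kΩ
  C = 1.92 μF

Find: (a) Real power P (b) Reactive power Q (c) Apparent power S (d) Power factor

Step 1 — Angular frequency: ω = 2π·f = 2π·6270 = 3.94e+04 rad/s.
Step 2 — Component impedances:
  R: Z = R = 2370 Ω
  C: Z = 1/(jωC) = -j/(ω·C) = 0 - j13.22 Ω
Step 3 — Series combination: Z_total = R + C = 2370 - j13.22 Ω = 2370∠-0.3° Ω.
Step 4 — Source phasor: V = 11.8∠90.0° V = 0 + j11.8 V.
Step 5 — Current: I = V / Z = -2.777e-05 + j0.004979 A = 0.004979∠90.3° A.
Step 6 — Complex power: S = V·I* = 0.05875 - j0.0003277 VA.
Step 7 — Real power: P = Re(S) = 0.05875 W.
Step 8 — Reactive power: Q = Im(S) = -0.0003277 VAR.
Step 9 — Apparent power: |S| = 0.05875 VA.
Step 10 — Power factor: PF = P/|S| = 1 (leading).

(a) P = 0.05875 W  (b) Q = -0.0003277 VAR  (c) S = 0.05875 VA  (d) PF = 1 (leading)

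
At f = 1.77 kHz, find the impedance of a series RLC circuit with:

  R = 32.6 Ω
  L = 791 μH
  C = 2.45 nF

Step 1 — Angular frequency: ω = 2π·f = 2π·1770 = 1.112e+04 rad/s.
Step 2 — Component impedances:
  R: Z = R = 32.6 Ω
  L: Z = jωL = j·1.112e+04·0.000791 = 0 + j8.797 Ω
  C: Z = 1/(jωC) = -j/(ω·C) = 0 - j3.67e+04 Ω
Step 3 — Series combination: Z_total = R + L + C = 32.6 - j3.669e+04 Ω = 3.669e+04∠-89.9° Ω.

Z = 32.6 - j3.669e+04 Ω = 3.669e+04∠-89.9° Ω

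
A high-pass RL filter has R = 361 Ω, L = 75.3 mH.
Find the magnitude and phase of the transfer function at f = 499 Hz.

Step 1 — Angular frequency: ω = 2π·499 = 3135 rad/s.
Step 2 — Transfer function: H(jω) = jωL/(R + jωL).
Step 3 — Numerator jωL = j·236.1; denominator R + jωL = 361 + j236.1.
Step 4 — H = 0.2996 + j0.4581.
Step 5 — Magnitude: |H| = 0.5473 (-5.2 dB); phase: φ = 56.8°.

|H| = 0.5473 (-5.2 dB), φ = 56.8°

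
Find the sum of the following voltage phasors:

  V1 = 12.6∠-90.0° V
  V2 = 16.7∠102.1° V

Step 1 — Convert each phasor to rectangular form:
  V1 = 12.6·(cos(-90.0°) + j·sin(-90.0°)) = 0 - j12.6 V
  V2 = 16.7·(cos(102.1°) + j·sin(102.1°)) = -3.501 + j16.33 V
Step 2 — Sum components: V_total = -3.501 + j3.729 V.
Step 3 — Convert to polar: |V_total| = 5.115 V, ∠V_total = 133.2°.

V_total = 5.115∠133.2° V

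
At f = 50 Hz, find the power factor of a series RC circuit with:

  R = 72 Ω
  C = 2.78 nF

Step 1 — Angular frequency: ω = 2π·f = 2π·50 = 314.2 rad/s.
Step 2 — Component impedances:
  R: Z = R = 72 Ω
  C: Z = 1/(jωC) = -j/(ω·C) = 0 - j1.145e+06 Ω
Step 3 — Series combination: Z_total = R + C = 72 - j1.145e+06 Ω = 1.145e+06∠-90.0° Ω.
Step 4 — Power factor: PF = cos(φ) = Re(Z)/|Z| = 72/1.145e+06 = 6.288e-05.
Step 5 — Type: Im(Z) = -1.145e+06 ⇒ leading (phase φ = -90.0°).

PF = 6.288e-05 (leading, φ = -90.0°)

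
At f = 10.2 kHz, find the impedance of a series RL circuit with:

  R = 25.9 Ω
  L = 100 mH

Step 1 — Angular frequency: ω = 2π·f = 2π·1.02e+04 = 6.409e+04 rad/s.
Step 2 — Component impedances:
  R: Z = R = 25.9 Ω
  L: Z = jωL = j·6.409e+04·0.1 = 0 + j6409 Ω
Step 3 — Series combination: Z_total = R + L = 25.9 + j6409 Ω = 6409∠89.8° Ω.

Z = 25.9 + j6409 Ω = 6409∠89.8° Ω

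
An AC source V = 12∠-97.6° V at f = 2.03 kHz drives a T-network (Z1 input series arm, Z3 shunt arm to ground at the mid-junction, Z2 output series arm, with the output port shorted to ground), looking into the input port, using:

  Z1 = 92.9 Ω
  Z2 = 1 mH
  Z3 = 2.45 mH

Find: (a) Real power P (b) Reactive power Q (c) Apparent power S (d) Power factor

Step 1 — Angular frequency: ω = 2π·f = 2π·2030 = 1.275e+04 rad/s.
Step 2 — Component impedances:
  Z1: Z = R = 92.9 Ω
  Z2: Z = jωL = j·1.275e+04·0.001 = 0 + j12.75 Ω
  Z3: Z = jωL = j·1.275e+04·0.00245 = 0 + j31.25 Ω
Step 3 — With the output port shorted to ground, the output series arm Z2 runs from the junction to ground; the shunt arm Z3 also runs from the junction to ground. They appear in parallel: Z3 || Z2 = 0 + j9.058 Ω.
Step 4 — Series with input arm Z1: Z_in = Z1 + (Z3 || Z2) = 92.9 + j9.058 Ω = 93.34∠5.6° Ω.
Step 5 — Source phasor: V = 12∠-97.6° V = -1.587 - j11.89 V.
Step 6 — Current: I = V / Z = -0.02929 - j0.1252 A = 0.1286∠-103.2° A.
Step 7 — Complex power: S = V·I* = 1.535 + j0.1497 VA.
Step 8 — Real power: P = Re(S) = 1.535 W.
Step 9 — Reactive power: Q = Im(S) = 0.1497 VAR.
Step 10 — Apparent power: |S| = 1.543 VA.
Step 11 — Power factor: PF = P/|S| = 0.9953 (lagging).

(a) P = 1.535 W  (b) Q = 0.1497 VAR  (c) S = 1.543 VA  (d) PF = 0.9953 (lagging)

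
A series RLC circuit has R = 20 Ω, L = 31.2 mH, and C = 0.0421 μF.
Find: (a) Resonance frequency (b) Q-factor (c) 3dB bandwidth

Step 1 — Resonance condition Im(Z)=0 gives ω₀ = 1/√(LC).
Step 2 — ω₀ = 1/√(0.0312·4.21e-08) = 2.759e+04 rad/s.
Step 3 — f₀ = ω₀/(2π) = 4391 Hz.
Step 4 — Series Q: Q = ω₀L/R = 2.759e+04·0.0312/20 = 43.04.
Step 5 — 3dB bandwidth: Δω = ω₀/Q = 641 rad/s; BW = Δω/(2π) = 102 Hz.

(a) f₀ = 4391 Hz  (b) Q = 43.04  (c) BW = 102 Hz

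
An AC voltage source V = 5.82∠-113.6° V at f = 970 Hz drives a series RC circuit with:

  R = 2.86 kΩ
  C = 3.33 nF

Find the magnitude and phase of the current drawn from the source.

Step 1 — Angular frequency: ω = 2π·f = 2π·970 = 6095 rad/s.
Step 2 — Component impedances:
  R: Z = R = 2860 Ω
  C: Z = 1/(jωC) = -j/(ω·C) = 0 - j4.927e+04 Ω
Step 3 — Series combination: Z_total = R + C = 2860 - j4.927e+04 Ω = 4.936e+04∠-86.7° Ω.
Step 4 — Source phasor: V = 5.82∠-113.6° V = -2.33 - j5.333 V.
Step 5 — Ohm's law: I = V / Z_total = (-2.33 - j5.333) / (2860 - j4.927e+04) = 0.0001051 - j5.339e-05 A.
Step 6 — Convert to polar: |I| = 0.0001179 A, ∠I = -26.9°.

I = 0.0001179∠-26.9° A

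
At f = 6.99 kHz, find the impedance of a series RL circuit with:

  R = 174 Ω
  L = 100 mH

Step 1 — Angular frequency: ω = 2π·f = 2π·6990 = 4.392e+04 rad/s.
Step 2 — Component impedances:
  R: Z = R = 174 Ω
  L: Z = jωL = j·4.392e+04·0.1 = 0 + j4392 Ω
Step 3 — Series combination: Z_total = R + L = 174 + j4392 Ω = 4395∠87.7° Ω.

Z = 174 + j4392 Ω = 4395∠87.7° Ω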